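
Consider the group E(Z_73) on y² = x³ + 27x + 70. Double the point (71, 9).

(31, 29)

tangent at (71, 9): λ = (3·71² + 27)/(2·9) ≡ 39/18. 18⁻¹ ≡ 69 (mod 73), so λ ≡ 39·69 ≡ 63.
  x = λ² - 71 - 71 = 3969 - 142 ≡ 31; y = λ·(71 - 31) - 9 ≡ 29. → (31, 29)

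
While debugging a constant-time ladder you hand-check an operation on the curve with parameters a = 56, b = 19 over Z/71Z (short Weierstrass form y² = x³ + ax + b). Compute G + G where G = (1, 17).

(62, 63)

tangent at (1, 17): λ = (3·1² + 56)/(2·17) ≡ 59/34. 34⁻¹ ≡ 23 (mod 71), so λ ≡ 59·23 ≡ 8.
  x = λ² - 1 - 1 = 64 - 2 ≡ 62; y = λ·(1 - 62) - 17 ≡ 63. → (62, 63)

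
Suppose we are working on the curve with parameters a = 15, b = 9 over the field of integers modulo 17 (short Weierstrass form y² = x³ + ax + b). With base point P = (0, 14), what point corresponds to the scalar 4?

Repeated addition: build up to 4P.
2P: tangent at (0, 14): λ = (3·0² + 15)/(2·14) ≡ 15/11. 11⁻¹ ≡ 14 (mod 17) since 11·14 = 154 ≡ 1, so λ ≡ 15·14 ≡ 6.
  x = λ² - 0 - 0 = 36 - 0 ≡ 2; y = λ·(0 - 2) - 14 ≡ 8. → (2, 8)
3P: (2, 8) + (0, 14). λ = (14 - 8)/(0 - 2) ≡ 6/15 mod 17. 15⁻¹ ≡ 8 (mod 17), so λ ≡ 14.
  x = λ² - 2 - 0 = 196 - 2 ≡ 7; y = λ·(2 - 7) - 8 ≡ 7. → (7, 7)
4P: (7, 7) + (0, 14). λ = (14 - 7)/(0 - 7) ≡ 7/10 mod 17. 10⁻¹ ≡ 12 (mod 17) since 10·12 = 120 ≡ 1, so λ ≡ 16.
  x = λ² - 7 - 0 = 256 - 7 ≡ 11; y = λ·(7 - 11) - 7 ≡ 14. → (11, 14)

(11, 14)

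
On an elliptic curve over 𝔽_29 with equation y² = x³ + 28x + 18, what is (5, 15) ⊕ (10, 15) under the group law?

(5, 15) + (10, 15). λ = (15 - 15)/(10 - 5) ≡ 0/5 mod 29. 5⁻¹ ≡ 6 (mod 29), so λ ≡ 0.
  x = λ² - 5 - 10 = 0 - 15 ≡ 14; y = λ·(5 - 14) - 15 ≡ 14. → (14, 14)

(14, 14)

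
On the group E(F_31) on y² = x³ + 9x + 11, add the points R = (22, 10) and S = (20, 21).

(27, 2)

(22, 10) + (20, 21). λ = (21 - 10)/(20 - 22) ≡ 11/29 mod 31. 29⁻¹ ≡ 15 (mod 31) since 29·15 = 435 ≡ 1, so λ ≡ 10.
  x = λ² - 22 - 20 = 100 - 42 ≡ 27; y = λ·(22 - 27) - 10 ≡ 2. → (27, 2)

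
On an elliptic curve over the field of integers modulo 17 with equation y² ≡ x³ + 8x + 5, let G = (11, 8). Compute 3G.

Repeated addition: build up to 3G.
2G: tangent at (11, 8): λ = (3·11² + 8)/(2·8) ≡ 14/16. 16⁻¹ ≡ 16 (mod 17), so λ ≡ 14·16 ≡ 3.
  x = λ² - 11 - 11 = 9 - 22 ≡ 4; y = λ·(11 - 4) - 8 ≡ 13. → (4, 13)
3G: (4, 13) + (11, 8). λ = (8 - 13)/(11 - 4) ≡ 12/7 mod 17. 7⁻¹ ≡ 5 (mod 17) since 7·5 = 35 ≡ 1, so λ ≡ 9.
  x = λ² - 4 - 11 = 81 - 15 ≡ 15; y = λ·(4 - 15) - 13 ≡ 7. → (15, 7)

(15, 7)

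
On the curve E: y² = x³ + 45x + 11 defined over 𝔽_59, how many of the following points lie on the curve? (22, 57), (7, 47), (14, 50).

1

(22, 57): 57² ≡ 4, rhs ≡ 26 → off.
(7, 47): 47² ≡ 26, rhs ≡ 20 → off.
(14, 50): 50² ≡ 22, rhs ≡ 22 → on.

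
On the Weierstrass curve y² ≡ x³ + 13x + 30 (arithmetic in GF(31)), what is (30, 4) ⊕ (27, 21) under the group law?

(13, 3)

(30, 4) + (27, 21). λ = (21 - 4)/(27 - 30) ≡ 17/28 mod 31. 28⁻¹ ≡ 10 (mod 31), so λ ≡ 15.
  x = λ² - 30 - 27 = 225 - 57 ≡ 13; y = λ·(30 - 13) - 4 ≡ 3. → (13, 3)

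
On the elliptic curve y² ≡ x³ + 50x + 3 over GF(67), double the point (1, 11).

tangent at (1, 11): λ = (3·1² + 50)/(2·11) ≡ 53/22. 22⁻¹ ≡ 64 (mod 67), so λ ≡ 53·64 ≡ 42.
  x = λ² - 1 - 1 = 1764 - 2 ≡ 20; y = λ·(1 - 20) - 11 ≡ 62. → (20, 62)

(20, 62)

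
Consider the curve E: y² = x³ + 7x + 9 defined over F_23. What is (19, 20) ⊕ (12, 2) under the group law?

(19, 20) + (12, 2). λ = (2 - 20)/(12 - 19) ≡ 5/16 mod 23. 16⁻¹ ≡ 13 (mod 23) since 16·13 = 208 ≡ 1, so λ ≡ 19.
  x = λ² - 19 - 12 = 361 - 31 ≡ 8; y = λ·(19 - 8) - 20 ≡ 5. → (8, 5)

(8, 5)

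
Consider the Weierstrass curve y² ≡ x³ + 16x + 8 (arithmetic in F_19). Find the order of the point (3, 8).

2P: tangent at (3, 8): λ = (3·3² + 16)/(2·8) ≡ 5/16. 16⁻¹ ≡ 6 (mod 19) since 16·6 = 96 ≡ 1, so λ ≡ 5·6 ≡ 11.
  x = λ² - 3 - 3 = 121 - 6 ≡ 1; y = λ·(3 - 1) - 8 ≡ 14. → (1, 14)
3P: (1, 14) + (3, 8). λ = (8 - 14)/(3 - 1) ≡ 13/2 mod 19. 2⁻¹ ≡ 10 (mod 19), so λ ≡ 16.
  x = λ² - 1 - 3 = 256 - 4 ≡ 5; y = λ·(1 - 5) - 14 ≡ 17. → (5, 17)
4P: (5, 17) + (3, 8). λ = (8 - 17)/(3 - 5) ≡ 10/17 mod 19. 17⁻¹ ≡ 9 (mod 19), so λ ≡ 14.
  x = λ² - 5 - 3 = 196 - 8 ≡ 17; y = λ·(5 - 17) - 17 ≡ 5. → (17, 5)
5P: (17, 5) + (3, 8). λ = (8 - 5)/(3 - 17) ≡ 3/5 mod 19. 5⁻¹ ≡ 4 (mod 19) since 5·4 = 20 ≡ 1, so λ ≡ 12.
  x = λ² - 17 - 3 = 144 - 20 ≡ 10; y = λ·(17 - 10) - 5 ≡ 3. → (10, 3)
6P: (10, 3) + (3, 8). λ = (8 - 3)/(3 - 10) ≡ 5/12 mod 19. 12⁻¹ ≡ 8 (mod 19), so λ ≡ 2.
  x = λ² - 10 - 3 = 4 - 13 ≡ 10; y = λ·(10 - 10) - 3 ≡ 16. → (10, 16)
7P: (10, 16) + (3, 8). λ = (8 - 16)/(3 - 10) ≡ 11/12 mod 19. 12⁻¹ ≡ 8 (mod 19) since 12·8 = 96 ≡ 1, so λ ≡ 12.
  x = λ² - 10 - 3 = 144 - 13 ≡ 17; y = λ·(10 - 17) - 16 ≡ 14. → (17, 14)
8P: (17, 14) + (3, 8). λ = (8 - 14)/(3 - 17) ≡ 13/5 mod 19. 5⁻¹ ≡ 4 (mod 19) since 5·4 = 20 ≡ 1, so λ ≡ 14.
  x = λ² - 17 - 3 = 196 - 20 ≡ 5; y = λ·(17 - 5) - 14 ≡ 2. → (5, 2)
9P: (5, 2) + (3, 8). λ = (8 - 2)/(3 - 5) ≡ 6/17 mod 19. 17⁻¹ ≡ 9 (mod 19), so λ ≡ 16.
  x = λ² - 5 - 3 = 256 - 8 ≡ 1; y = λ·(5 - 1) - 2 ≡ 5. → (1, 5)
10P: (1, 5) + (3, 8). λ = (8 - 5)/(3 - 1) ≡ 3/2 mod 19. 2⁻¹ ≡ 10 (mod 19), so λ ≡ 11.
  x = λ² - 1 - 3 = 121 - 4 ≡ 3; y = λ·(1 - 3) - 5 ≡ 11. → (3, 11)
11P: (3, 11) + (3, 8): same x and y₁ ≡ -y₂, so the sum is O.
11P = O, so the order is 11.

11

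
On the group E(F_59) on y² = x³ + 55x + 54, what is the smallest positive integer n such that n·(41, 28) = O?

3

2P: tangent at (41, 28): λ = (3·41² + 55)/(2·28) ≡ 24/56. 56⁻¹ ≡ 39 (mod 59), so λ ≡ 24·39 ≡ 51.
  x = λ² - 41 - 41 = 2601 - 82 ≡ 41; y = λ·(41 - 41) - 28 ≡ 31. → (41, 31)
3P: (41, 31) + (41, 28): same x and y₁ ≡ -y₂, so the sum is O.
3P = O, so the order is 3.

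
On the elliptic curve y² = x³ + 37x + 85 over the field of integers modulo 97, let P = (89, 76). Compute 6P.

Repeated addition: build up to 6P.
2P: tangent at (89, 76): λ = (3·89² + 37)/(2·76) ≡ 35/55. 55⁻¹ ≡ 30 (mod 97), so λ ≡ 35·30 ≡ 80.
  x = λ² - 89 - 89 = 6400 - 178 ≡ 14; y = λ·(89 - 14) - 76 ≡ 7. → (14, 7)
3P: (14, 7) + (89, 76). λ = (76 - 7)/(89 - 14) ≡ 69/75 mod 97. 75⁻¹ ≡ 22 (mod 97), so λ ≡ 63.
  x = λ² - 14 - 89 = 3969 - 103 ≡ 83; y = λ·(14 - 83) - 7 ≡ 11. → (83, 11)
4P: (83, 11) + (89, 76). λ = (76 - 11)/(89 - 83) ≡ 65/6 mod 97. 6⁻¹ ≡ 81 (mod 97) since 6·81 = 486 ≡ 1, so λ ≡ 27.
  x = λ² - 83 - 89 = 729 - 172 ≡ 72; y = λ·(83 - 72) - 11 ≡ 92. → (72, 92)
5P: (72, 92) + (89, 76). λ = (76 - 92)/(89 - 72) ≡ 81/17 mod 97. 17⁻¹ ≡ 40 (mod 97) since 17·40 = 680 ≡ 1, so λ ≡ 39.
  x = λ² - 72 - 89 = 1521 - 161 ≡ 2; y = λ·(72 - 2) - 92 ≡ 19. → (2, 19)
6P: (2, 19) + (89, 76). λ = (76 - 19)/(89 - 2) ≡ 57/87 mod 97. 87⁻¹ ≡ 29 (mod 97) since 87·29 = 2523 ≡ 1, so λ ≡ 4.
  x = λ² - 2 - 89 = 16 - 91 ≡ 22; y = λ·(2 - 22) - 19 ≡ 95. → (22, 95)

(22, 95)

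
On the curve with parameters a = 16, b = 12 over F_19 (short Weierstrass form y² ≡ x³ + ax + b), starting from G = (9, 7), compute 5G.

(14, 4)

Double-and-add on 5 = (101)₂. Start with G = (9, 7) for the leading 1-bit.
double: tangent at (9, 7): λ = (3·9² + 16)/(2·7) ≡ 12/14. 14⁻¹ ≡ 15 (mod 19) since 14·15 = 210 ≡ 1, so λ ≡ 12·15 ≡ 9.
  x = λ² - 9 - 9 = 81 - 18 ≡ 6; y = λ·(9 - 6) - 7 ≡ 1. → (6, 1)
double: tangent at (6, 1): λ = (3·6² + 16)/(2·1) ≡ 10/2. 2⁻¹ ≡ 10 (mod 19) since 2·10 = 20 ≡ 1, so λ ≡ 10·10 ≡ 5.
  x = λ² - 6 - 6 = 25 - 12 ≡ 13; y = λ·(6 - 13) - 1 ≡ 2. → (13, 2)
add G: (13, 2) + (9, 7). λ = (7 - 2)/(9 - 13) ≡ 5/15 mod 19. 15⁻¹ ≡ 14 (mod 19), so λ ≡ 13.
  x = λ² - 13 - 9 = 169 - 22 ≡ 14; y = λ·(13 - 14) - 2 ≡ 4. → (14, 4)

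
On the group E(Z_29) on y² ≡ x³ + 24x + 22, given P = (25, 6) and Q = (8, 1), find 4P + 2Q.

(25, 6)

First 4P:
Double-and-add on 4 = (100)₂. Start with P = (25, 6) for the leading 1-bit.
double: tangent at (25, 6): λ = (3·25² + 24)/(2·6) ≡ 14/12. 12⁻¹ ≡ 17 (mod 29) since 12·17 = 204 ≡ 1, so λ ≡ 14·17 ≡ 6.
  x = λ² - 25 - 25 = 36 - 50 ≡ 15; y = λ·(25 - 15) - 6 ≡ 25. → (15, 25)
double: tangent at (15, 25): λ = (3·15² + 24)/(2·25) ≡ 3/21. 21⁻¹ ≡ 18 (mod 29) since 21·18 = 378 ≡ 1, so λ ≡ 3·18 ≡ 25.
  x = λ² - 15 - 15 = 625 - 30 ≡ 15; y = λ·(15 - 15) - 25 ≡ 4. → (15, 4)
4P = (15, 4).
Next 2Q:
Repeated addition: build up to 2Q.
2Q: tangent at (8, 1): λ = (3·8² + 24)/(2·1) ≡ 13/2. 2⁻¹ ≡ 15 (mod 29) since 2·15 = 30 ≡ 1, so λ ≡ 13·15 ≡ 21.
  x = λ² - 8 - 8 = 441 - 16 ≡ 19; y = λ·(8 - 19) - 1 ≡ 0. → (19, 0)
2Q = (19, 0).
Finally 4P + 2Q:
(15, 4) + (19, 0). λ = (0 - 4)/(19 - 15) ≡ 25/4 mod 29. 4⁻¹ ≡ 22 (mod 29), so λ ≡ 28.
  x = λ² - 15 - 19 = 784 - 34 ≡ 25; y = λ·(15 - 25) - 4 ≡ 6. → (25, 6)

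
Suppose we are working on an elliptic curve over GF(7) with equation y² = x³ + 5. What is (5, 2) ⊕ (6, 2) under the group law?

(3, 5)

(5, 2) + (6, 2). λ = (2 - 2)/(6 - 5) ≡ 0/1 mod 7. 1⁻¹ ≡ 1 (mod 7) since 1·1 = 1 ≡ 1, so λ ≡ 0.
  x = λ² - 5 - 6 = 0 - 11 ≡ 3; y = λ·(5 - 3) - 2 ≡ 5. → (3, 5)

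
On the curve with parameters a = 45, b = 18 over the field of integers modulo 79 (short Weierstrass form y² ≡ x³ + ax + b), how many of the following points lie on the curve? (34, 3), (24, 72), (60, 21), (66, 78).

(34, 3): 3² ≡ 9, rhs ≡ 9 → on.
(24, 72): 72² ≡ 49, rhs ≡ 70 → off.
(60, 21): 21² ≡ 46, rhs ≡ 46 → on.
(66, 78): 78² ≡ 1, rhs ≡ 1 → on.

3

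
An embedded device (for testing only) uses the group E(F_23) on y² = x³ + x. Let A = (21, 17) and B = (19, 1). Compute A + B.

(21, 17) + (19, 1). λ = (1 - 17)/(19 - 21) ≡ 7/21 mod 23. 21⁻¹ ≡ 11 (mod 23), so λ ≡ 8.
  x = λ² - 21 - 19 = 64 - 40 ≡ 1; y = λ·(21 - 1) - 17 ≡ 5. → (1, 5)

(1, 5)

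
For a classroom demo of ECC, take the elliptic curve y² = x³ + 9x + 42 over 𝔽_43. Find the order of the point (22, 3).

11

2P: tangent at (22, 3): λ = (3·22² + 9)/(2·3) ≡ 42/6. 6⁻¹ ≡ 36 (mod 43), so λ ≡ 42·36 ≡ 7.
  x = λ² - 22 - 22 = 49 - 44 ≡ 5; y = λ·(22 - 5) - 3 ≡ 30. → (5, 30)
3P: (5, 30) + (22, 3). λ = (3 - 30)/(22 - 5) ≡ 16/17 mod 43. 17⁻¹ ≡ 38 (mod 43) since 17·38 = 646 ≡ 1, so λ ≡ 6.
  x = λ² - 5 - 22 = 36 - 27 ≡ 9; y = λ·(5 - 9) - 30 ≡ 32. → (9, 32)
4P: (9, 32) + (22, 3). λ = (3 - 32)/(22 - 9) ≡ 14/13 mod 43. 13⁻¹ ≡ 10 (mod 43) since 13·10 = 130 ≡ 1, so λ ≡ 11.
  x = λ² - 9 - 22 = 121 - 31 ≡ 4; y = λ·(9 - 4) - 32 ≡ 23. → (4, 23)
5P: (4, 23) + (22, 3). λ = (3 - 23)/(22 - 4) ≡ 23/18 mod 43. 18⁻¹ ≡ 12 (mod 43), so λ ≡ 18.
  x = λ² - 4 - 22 = 324 - 26 ≡ 40; y = λ·(4 - 40) - 23 ≡ 17. → (40, 17)
6P: (40, 17) + (22, 3). λ = (3 - 17)/(22 - 40) ≡ 29/25 mod 43. 25⁻¹ ≡ 31 (mod 43) since 25·31 = 775 ≡ 1, so λ ≡ 39.
  x = λ² - 40 - 22 = 1521 - 62 ≡ 40; y = λ·(40 - 40) - 17 ≡ 26. → (40, 26)
7P: (40, 26) + (22, 3). λ = (3 - 26)/(22 - 40) ≡ 20/25 mod 43. 25⁻¹ ≡ 31 (mod 43), so λ ≡ 18.
  x = λ² - 40 - 22 = 324 - 62 ≡ 4; y = λ·(40 - 4) - 26 ≡ 20. → (4, 20)
8P: (4, 20) + (22, 3). λ = (3 - 20)/(22 - 4) ≡ 26/18 mod 43. 18⁻¹ ≡ 12 (mod 43) since 18·12 = 216 ≡ 1, so λ ≡ 11.
  x = λ² - 4 - 22 = 121 - 26 ≡ 9; y = λ·(4 - 9) - 20 ≡ 11. → (9, 11)
9P: (9, 11) + (22, 3). λ = (3 - 11)/(22 - 9) ≡ 35/13 mod 43. 13⁻¹ ≡ 10 (mod 43) since 13·10 = 130 ≡ 1, so λ ≡ 6.
  x = λ² - 9 - 22 = 36 - 31 ≡ 5; y = λ·(9 - 5) - 11 ≡ 13. → (5, 13)
10P: (5, 13) + (22, 3). λ = (3 - 13)/(22 - 5) ≡ 33/17 mod 43. 17⁻¹ ≡ 38 (mod 43), so λ ≡ 7.
  x = λ² - 5 - 22 = 49 - 27 ≡ 22; y = λ·(5 - 22) - 13 ≡ 40. → (22, 40)
11P: (22, 40) + (22, 3): same x and y₁ ≡ -y₂, so the sum is ∞.
11P = ∞, so the order is 11.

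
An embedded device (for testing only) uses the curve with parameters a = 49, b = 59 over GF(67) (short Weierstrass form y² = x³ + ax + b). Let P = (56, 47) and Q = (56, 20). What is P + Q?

The two points share x = 56 and their y-coordinates satisfy 47 + 20 ≡ 0 (mod 67), so they are inverses. Their sum is O.

O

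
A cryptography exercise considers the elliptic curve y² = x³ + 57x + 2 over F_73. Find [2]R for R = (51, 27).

(46, 60)

tangent at (51, 27): λ = (3·51² + 57)/(2·27) ≡ 49/54. 54⁻¹ ≡ 23 (mod 73), so λ ≡ 49·23 ≡ 32.
  x = λ² - 51 - 51 = 1024 - 102 ≡ 46; y = λ·(51 - 46) - 27 ≡ 60. → (46, 60)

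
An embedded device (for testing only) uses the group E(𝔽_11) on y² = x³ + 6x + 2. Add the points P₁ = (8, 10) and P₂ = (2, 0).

(5, 6)

(8, 10) + (2, 0). λ = (0 - 10)/(2 - 8) ≡ 1/5 mod 11. 5⁻¹ ≡ 9 (mod 11) since 5·9 = 45 ≡ 1, so λ ≡ 9.
  x = λ² - 8 - 2 = 81 - 10 ≡ 5; y = λ·(8 - 5) - 10 ≡ 6. → (5, 6)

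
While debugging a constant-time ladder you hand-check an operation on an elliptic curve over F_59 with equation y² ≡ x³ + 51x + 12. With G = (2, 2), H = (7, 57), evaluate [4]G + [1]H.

First 4G:
Repeated addition: build up to 4G.
2G: tangent at (2, 2): λ = (3·2² + 51)/(2·2) ≡ 4/4. 4⁻¹ ≡ 15 (mod 59), so λ ≡ 4·15 ≡ 1.
  x = λ² - 2 - 2 = 1 - 4 ≡ 56; y = λ·(2 - 56) - 2 ≡ 3. → (56, 3)
3G: (56, 3) + (2, 2). λ = (2 - 3)/(2 - 56) ≡ 58/5 mod 59. 5⁻¹ ≡ 12 (mod 59), so λ ≡ 47.
  x = λ² - 56 - 2 = 2209 - 58 ≡ 27; y = λ·(56 - 27) - 3 ≡ 3. → (27, 3)
4G: (27, 3) + (2, 2). λ = (2 - 3)/(2 - 27) ≡ 58/34 mod 59. 34⁻¹ ≡ 33 (mod 59), so λ ≡ 26.
  x = λ² - 27 - 2 = 676 - 29 ≡ 57; y = λ·(27 - 57) - 3 ≡ 43. → (57, 43)
4G = (57, 43).
Finally 4G + H:
(57, 43) + (7, 57). λ = (57 - 43)/(7 - 57) ≡ 14/9 mod 59. 9⁻¹ ≡ 46 (mod 59), so λ ≡ 54.
  x = λ² - 57 - 7 = 2916 - 64 ≡ 20; y = λ·(57 - 20) - 43 ≡ 8. → (20, 8)

(20, 8)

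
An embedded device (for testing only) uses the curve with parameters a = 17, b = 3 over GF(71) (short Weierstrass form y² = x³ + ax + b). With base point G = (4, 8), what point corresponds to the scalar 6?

(65, 53)

Double-and-add on 6 = (110)₂. Start with G = (4, 8) for the leading 1-bit.
double: tangent at (4, 8): λ = (3·4² + 17)/(2·8) ≡ 65/16. 16⁻¹ ≡ 40 (mod 71), so λ ≡ 65·40 ≡ 44.
  x = λ² - 4 - 4 = 1936 - 8 ≡ 11; y = λ·(4 - 11) - 8 ≡ 39. → (11, 39)
add G: (11, 39) + (4, 8). λ = (8 - 39)/(4 - 11) ≡ 40/64 mod 71. 64⁻¹ ≡ 10 (mod 71) since 64·10 = 640 ≡ 1, so λ ≡ 45.
  x = λ² - 11 - 4 = 2025 - 15 ≡ 22; y = λ·(11 - 22) - 39 ≡ 34. → (22, 34)
double: tangent at (22, 34): λ = (3·22² + 17)/(2·34) ≡ 49/68. 68⁻¹ ≡ 47 (mod 71), so λ ≡ 49·47 ≡ 31.
  x = λ² - 22 - 22 = 961 - 44 ≡ 65; y = λ·(22 - 65) - 34 ≡ 53. → (65, 53)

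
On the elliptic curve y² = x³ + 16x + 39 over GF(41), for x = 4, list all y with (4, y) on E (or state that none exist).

none

x³ + 16x + 39 = 167 ≡ 3 (mod 41).
3 is a non-residue mod 41; no y exists.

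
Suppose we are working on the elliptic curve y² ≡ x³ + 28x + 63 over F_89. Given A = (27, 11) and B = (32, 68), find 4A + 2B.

(66, 35)

First 4A:
Repeated addition: build up to 4A.
2A: tangent at (27, 11): λ = (3·27² + 28)/(2·11) ≡ 79/22. 22⁻¹ ≡ 85 (mod 89) since 22·85 = 1870 ≡ 1, so λ ≡ 79·85 ≡ 40.
  x = λ² - 27 - 27 = 1600 - 54 ≡ 33; y = λ·(27 - 33) - 11 ≡ 16. → (33, 16)
3A: (33, 16) + (27, 11). λ = (11 - 16)/(27 - 33) ≡ 84/83 mod 89. 83⁻¹ ≡ 74 (mod 89), so λ ≡ 75.
  x = λ² - 33 - 27 = 5625 - 60 ≡ 47; y = λ·(33 - 47) - 16 ≡ 2. → (47, 2)
4A: (47, 2) + (27, 11). λ = (11 - 2)/(27 - 47) ≡ 9/69 mod 89. 69⁻¹ ≡ 40 (mod 89), so λ ≡ 4.
  x = λ² - 47 - 27 = 16 - 74 ≡ 31; y = λ·(47 - 31) - 2 ≡ 62. → (31, 62)
4A = (31, 62).
Next 2B:
Repeated addition: build up to 2B.
2B: tangent at (32, 68): λ = (3·32² + 28)/(2·68) ≡ 74/47. 47⁻¹ ≡ 36 (mod 89), so λ ≡ 74·36 ≡ 83.
  x = λ² - 32 - 32 = 6889 - 64 ≡ 61; y = λ·(32 - 61) - 68 ≡ 17. → (61, 17)
2B = (61, 17).
Finally 4A + 2B:
(31, 62) + (61, 17). λ = (17 - 62)/(61 - 31) ≡ 44/30 mod 89. 30⁻¹ ≡ 3 (mod 89) since 30·3 = 90 ≡ 1, so λ ≡ 43.
  x = λ² - 31 - 61 = 1849 - 92 ≡ 66; y = λ·(31 - 66) - 62 ≡ 35. → (66, 35)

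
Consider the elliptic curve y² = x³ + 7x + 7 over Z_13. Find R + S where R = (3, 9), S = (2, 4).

(3, 9) + (2, 4). λ = (4 - 9)/(2 - 3) ≡ 8/12 mod 13. 12⁻¹ ≡ 12 (mod 13) since 12·12 = 144 ≡ 1, so λ ≡ 5.
  x = λ² - 3 - 2 = 25 - 5 ≡ 7; y = λ·(3 - 7) - 9 ≡ 10. → (7, 10)

(7, 10)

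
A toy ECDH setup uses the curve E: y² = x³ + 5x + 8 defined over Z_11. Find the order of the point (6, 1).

5

2P: tangent at (6, 1): λ = (3·6² + 5)/(2·1) ≡ 3/2. 2⁻¹ ≡ 6 (mod 11), so λ ≡ 3·6 ≡ 7.
  x = λ² - 6 - 6 = 49 - 12 ≡ 4; y = λ·(6 - 4) - 1 ≡ 2. → (4, 2)
3P: (4, 2) + (6, 1). λ = (1 - 2)/(6 - 4) ≡ 10/2 mod 11. 2⁻¹ ≡ 6 (mod 11), so λ ≡ 5.
  x = λ² - 4 - 6 = 25 - 10 ≡ 4; y = λ·(4 - 4) - 2 ≡ 9. → (4, 9)
4P: (4, 9) + (6, 1). λ = (1 - 9)/(6 - 4) ≡ 3/2 mod 11. 2⁻¹ ≡ 6 (mod 11), so λ ≡ 7.
  x = λ² - 4 - 6 = 49 - 10 ≡ 6; y = λ·(4 - 6) - 9 ≡ 10. → (6, 10)
5P: (6, 10) + (6, 1): same x and y₁ ≡ -y₂, so the sum is the point at infinity.
5P = the point at infinity, so the order is 5.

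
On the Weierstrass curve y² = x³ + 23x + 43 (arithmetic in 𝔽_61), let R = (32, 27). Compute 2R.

(57, 3)

tangent at (32, 27): λ = (3·32² + 23)/(2·27) ≡ 45/54. 54⁻¹ ≡ 26 (mod 61), so λ ≡ 45·26 ≡ 11.
  x = λ² - 32 - 32 = 121 - 64 ≡ 57; y = λ·(32 - 57) - 27 ≡ 3. → (57, 3)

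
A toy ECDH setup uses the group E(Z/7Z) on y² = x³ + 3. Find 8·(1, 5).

Write P = (1, 5).
Repeated addition: build up to 8P.
2P: tangent at (1, 5): λ = (3·1² + 0)/(2·5) ≡ 3/3. 3⁻¹ ≡ 5 (mod 7), so λ ≡ 3·5 ≡ 1.
  x = λ² - 1 - 1 = 1 - 2 ≡ 6; y = λ·(1 - 6) - 5 ≡ 4. → (6, 4)
3P: (6, 4) + (1, 5). λ = (5 - 4)/(1 - 6) ≡ 1/2 mod 7. 2⁻¹ ≡ 4 (mod 7) since 2·4 = 8 ≡ 1, so λ ≡ 4.
  x = λ² - 6 - 1 = 16 - 7 ≡ 2; y = λ·(6 - 2) - 4 ≡ 5. → (2, 5)
4P: (2, 5) + (1, 5). λ = (5 - 5)/(1 - 2) ≡ 0/6 mod 7. 6⁻¹ ≡ 6 (mod 7) since 6·6 = 36 ≡ 1, so λ ≡ 0.
  x = λ² - 2 - 1 = 0 - 3 ≡ 4; y = λ·(2 - 4) - 5 ≡ 2. → (4, 2)
5P: (4, 2) + (1, 5). λ = (5 - 2)/(1 - 4) ≡ 3/4 mod 7. 4⁻¹ ≡ 2 (mod 7) since 4·2 = 8 ≡ 1, so λ ≡ 6.
  x = λ² - 4 - 1 = 36 - 5 ≡ 3; y = λ·(4 - 3) - 2 ≡ 4. → (3, 4)
6P: (3, 4) + (1, 5). λ = (5 - 4)/(1 - 3) ≡ 1/5 mod 7. 5⁻¹ ≡ 3 (mod 7) since 5·3 = 15 ≡ 1, so λ ≡ 3.
  x = λ² - 3 - 1 = 9 - 4 ≡ 5; y = λ·(3 - 5) - 4 ≡ 4. → (5, 4)
7P: (5, 4) + (1, 5). λ = (5 - 4)/(1 - 5) ≡ 1/3 mod 7. 3⁻¹ ≡ 5 (mod 7), so λ ≡ 5.
  x = λ² - 5 - 1 = 25 - 6 ≡ 5; y = λ·(5 - 5) - 4 ≡ 3. → (5, 3)
8P: (5, 3) + (1, 5). λ = (5 - 3)/(1 - 5) ≡ 2/3 mod 7. 3⁻¹ ≡ 5 (mod 7), so λ ≡ 3.
  x = λ² - 5 - 1 = 9 - 6 ≡ 3; y = λ·(5 - 3) - 3 ≡ 3. → (3, 3)

(3, 3)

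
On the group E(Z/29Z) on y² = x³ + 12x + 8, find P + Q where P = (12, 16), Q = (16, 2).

(6, 21)

(12, 16) + (16, 2). λ = (2 - 16)/(16 - 12) ≡ 15/4 mod 29. 4⁻¹ ≡ 22 (mod 29), so λ ≡ 11.
  x = λ² - 12 - 16 = 121 - 28 ≡ 6; y = λ·(12 - 6) - 16 ≡ 21. → (6, 21)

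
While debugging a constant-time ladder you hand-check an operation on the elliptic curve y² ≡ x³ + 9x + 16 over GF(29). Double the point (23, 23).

tangent at (23, 23): λ = (3·23² + 9)/(2·23) ≡ 1/17. 17⁻¹ ≡ 12 (mod 29), so λ ≡ 1·12 ≡ 12.
  x = λ² - 23 - 23 = 144 - 46 ≡ 11; y = λ·(23 - 11) - 23 ≡ 5. → (11, 5)

(11, 5)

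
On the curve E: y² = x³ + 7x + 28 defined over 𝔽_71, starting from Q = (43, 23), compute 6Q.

Repeated addition: build up to 6Q.
2Q: tangent at (43, 23): λ = (3·43² + 7)/(2·23) ≡ 16/46. 46⁻¹ ≡ 17 (mod 71) since 46·17 = 782 ≡ 1, so λ ≡ 16·17 ≡ 59.
  x = λ² - 43 - 43 = 3481 - 86 ≡ 58; y = λ·(43 - 58) - 23 ≡ 15. → (58, 15)
3Q: (58, 15) + (43, 23). λ = (23 - 15)/(43 - 58) ≡ 8/56 mod 71. 56⁻¹ ≡ 52 (mod 71), so λ ≡ 61.
  x = λ² - 58 - 43 = 3721 - 101 ≡ 70; y = λ·(58 - 70) - 15 ≡ 34. → (70, 34)
4Q: (70, 34) + (43, 23). λ = (23 - 34)/(43 - 70) ≡ 60/44 mod 71. 44⁻¹ ≡ 21 (mod 71), so λ ≡ 53.
  x = λ² - 70 - 43 = 2809 - 113 ≡ 69; y = λ·(70 - 69) - 34 ≡ 19. → (69, 19)
5Q: (69, 19) + (43, 23). λ = (23 - 19)/(43 - 69) ≡ 4/45 mod 71. 45⁻¹ ≡ 30 (mod 71) since 45·30 = 1350 ≡ 1, so λ ≡ 49.
  x = λ² - 69 - 43 = 2401 - 112 ≡ 17; y = λ·(69 - 17) - 19 ≡ 44. → (17, 44)
6Q: (17, 44) + (43, 23). λ = (23 - 44)/(43 - 17) ≡ 50/26 mod 71. 26⁻¹ ≡ 41 (mod 71), so λ ≡ 62.
  x = λ² - 17 - 43 = 3844 - 60 ≡ 21; y = λ·(17 - 21) - 44 ≡ 63. → (21, 63)

(21, 63)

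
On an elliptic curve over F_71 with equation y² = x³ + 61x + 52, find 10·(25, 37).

(18, 33)

Write P = (25, 37).
Double-and-add on 10 = (1010)₂. Start with P = (25, 37) for the leading 1-bit.
double: tangent at (25, 37): λ = (3·25² + 61)/(2·37) ≡ 19/3. 3⁻¹ ≡ 24 (mod 71), so λ ≡ 19·24 ≡ 30.
  x = λ² - 25 - 25 = 900 - 50 ≡ 69; y = λ·(25 - 69) - 37 ≡ 63. → (69, 63)
double: tangent at (69, 63): λ = (3·69² + 61)/(2·63) ≡ 2/55. 55⁻¹ ≡ 31 (mod 71), so λ ≡ 2·31 ≡ 62.
  x = λ² - 69 - 69 = 3844 - 138 ≡ 14; y = λ·(69 - 14) - 63 ≡ 10. → (14, 10)
add P: (14, 10) + (25, 37). λ = (37 - 10)/(25 - 14) ≡ 27/11 mod 71. 11⁻¹ ≡ 13 (mod 71) since 11·13 = 143 ≡ 1, so λ ≡ 67.
  x = λ² - 14 - 25 = 4489 - 39 ≡ 48; y = λ·(14 - 48) - 10 ≡ 55. → (48, 55)
double: tangent at (48, 55): λ = (3·48² + 61)/(2·55) ≡ 15/39. 39⁻¹ ≡ 51 (mod 71), so λ ≡ 15·51 ≡ 55.
  x = λ² - 48 - 48 = 3025 - 96 ≡ 18; y = λ·(48 - 18) - 55 ≡ 33. → (18, 33)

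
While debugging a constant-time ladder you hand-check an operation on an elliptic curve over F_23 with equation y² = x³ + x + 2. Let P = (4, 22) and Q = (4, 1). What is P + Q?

O

The two points share x = 4 and their y-coordinates satisfy 22 + 1 ≡ 0 (mod 23), so they are inverses. Their sum is O.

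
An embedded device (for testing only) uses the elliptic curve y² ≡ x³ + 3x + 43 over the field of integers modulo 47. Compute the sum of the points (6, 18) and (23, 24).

(3, 19)

(6, 18) + (23, 24). λ = (24 - 18)/(23 - 6) ≡ 6/17 mod 47. 17⁻¹ ≡ 36 (mod 47), so λ ≡ 28.
  x = λ² - 6 - 23 = 784 - 29 ≡ 3; y = λ·(6 - 3) - 18 ≡ 19. → (3, 19)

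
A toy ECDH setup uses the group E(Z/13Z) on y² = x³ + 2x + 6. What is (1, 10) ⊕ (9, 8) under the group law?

(1, 10) + (9, 8). λ = (8 - 10)/(9 - 1) ≡ 11/8 mod 13. 8⁻¹ ≡ 5 (mod 13), so λ ≡ 3.
  x = λ² - 1 - 9 = 9 - 10 ≡ 12; y = λ·(1 - 12) - 10 ≡ 9. → (12, 9)

(12, 9)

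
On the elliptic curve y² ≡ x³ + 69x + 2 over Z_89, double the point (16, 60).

(74, 65)

tangent at (16, 60): λ = (3·16² + 69)/(2·60) ≡ 36/31. 31⁻¹ ≡ 23 (mod 89), so λ ≡ 36·23 ≡ 27.
  x = λ² - 16 - 16 = 729 - 32 ≡ 74; y = λ·(16 - 74) - 60 ≡ 65. → (74, 65)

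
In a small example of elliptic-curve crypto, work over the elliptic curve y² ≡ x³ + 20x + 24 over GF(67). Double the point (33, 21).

(20, 60)

tangent at (33, 21): λ = (3·33² + 20)/(2·21) ≡ 4/42. 42⁻¹ ≡ 8 (mod 67), so λ ≡ 4·8 ≡ 32.
  x = λ² - 33 - 33 = 1024 - 66 ≡ 20; y = λ·(33 - 20) - 21 ≡ 60. → (20, 60)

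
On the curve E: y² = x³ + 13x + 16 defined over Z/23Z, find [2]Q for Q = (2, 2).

(2, 21)

tangent at (2, 2): λ = (3·2² + 13)/(2·2) ≡ 2/4. 4⁻¹ ≡ 6 (mod 23), so λ ≡ 2·6 ≡ 12.
  x = λ² - 2 - 2 = 144 - 4 ≡ 2; y = λ·(2 - 2) - 2 ≡ 21. → (2, 21)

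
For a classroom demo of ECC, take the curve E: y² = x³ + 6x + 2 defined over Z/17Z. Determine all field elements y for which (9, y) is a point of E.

none

x³ + 6x + 2 = 785 ≡ 3 (mod 17).
3 is a non-residue mod 17; no y exists.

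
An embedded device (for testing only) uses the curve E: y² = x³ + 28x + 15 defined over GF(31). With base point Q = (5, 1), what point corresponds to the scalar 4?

Repeated addition: build up to 4Q.
2Q: tangent at (5, 1): λ = (3·5² + 28)/(2·1) ≡ 10/2. 2⁻¹ ≡ 16 (mod 31), so λ ≡ 10·16 ≡ 5.
  x = λ² - 5 - 5 = 25 - 10 ≡ 15; y = λ·(5 - 15) - 1 ≡ 11. → (15, 11)
3Q: (15, 11) + (5, 1). λ = (1 - 11)/(5 - 15) ≡ 21/21 mod 31. 21⁻¹ ≡ 3 (mod 31), so λ ≡ 1.
  x = λ² - 15 - 5 = 1 - 20 ≡ 12; y = λ·(15 - 12) - 11 ≡ 23. → (12, 23)
4Q: (12, 23) + (5, 1). λ = (1 - 23)/(5 - 12) ≡ 9/24 mod 31. 24⁻¹ ≡ 22 (mod 31) since 24·22 = 528 ≡ 1, so λ ≡ 12.
  x = λ² - 12 - 5 = 144 - 17 ≡ 3; y = λ·(12 - 3) - 23 ≡ 23. → (3, 23)

(3, 23)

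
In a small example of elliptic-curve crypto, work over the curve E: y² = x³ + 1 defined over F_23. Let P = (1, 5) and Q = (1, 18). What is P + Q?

O

The two points share x = 1 and their y-coordinates satisfy 5 + 18 ≡ 0 (mod 23), so they are inverses. Their sum is O.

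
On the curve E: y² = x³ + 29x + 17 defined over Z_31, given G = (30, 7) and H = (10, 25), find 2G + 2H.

First 2G:
Repeated addition: build up to 2G.
2G: tangent at (30, 7): λ = (3·30² + 29)/(2·7) ≡ 1/14. 14⁻¹ ≡ 20 (mod 31), so λ ≡ 1·20 ≡ 20.
  x = λ² - 30 - 30 = 400 - 60 ≡ 30; y = λ·(30 - 30) - 7 ≡ 24. → (30, 24)
2G = (30, 24).
Next 2H:
Repeated addition: build up to 2H.
2H: tangent at (10, 25): λ = (3·10² + 29)/(2·25) ≡ 19/19. 19⁻¹ ≡ 18 (mod 31) since 19·18 = 342 ≡ 1, so λ ≡ 19·18 ≡ 1.
  x = λ² - 10 - 10 = 1 - 20 ≡ 12; y = λ·(10 - 12) - 25 ≡ 4. → (12, 4)
2H = (12, 4).
Finally 2G + 2H:
(30, 24) + (12, 4). λ = (4 - 24)/(12 - 30) ≡ 11/13 mod 31. 13⁻¹ ≡ 12 (mod 31) since 13·12 = 156 ≡ 1, so λ ≡ 8.
  x = λ² - 30 - 12 = 64 - 42 ≡ 22; y = λ·(30 - 22) - 24 ≡ 9. → (22, 9)

(22, 9)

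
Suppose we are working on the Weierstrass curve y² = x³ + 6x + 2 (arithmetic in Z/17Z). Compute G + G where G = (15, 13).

(8, 1)

tangent at (15, 13): λ = (3·15² + 6)/(2·13) ≡ 1/9. 9⁻¹ ≡ 2 (mod 17) since 9·2 = 18 ≡ 1, so λ ≡ 1·2 ≡ 2.
  x = λ² - 15 - 15 = 4 - 30 ≡ 8; y = λ·(15 - 8) - 13 ≡ 1. → (8, 1)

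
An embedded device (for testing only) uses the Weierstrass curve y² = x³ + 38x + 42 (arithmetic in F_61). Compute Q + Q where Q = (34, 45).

tangent at (34, 45): λ = (3·34² + 38)/(2·45) ≡ 29/29. 29⁻¹ ≡ 40 (mod 61) since 29·40 = 1160 ≡ 1, so λ ≡ 29·40 ≡ 1.
  x = λ² - 34 - 34 = 1 - 68 ≡ 55; y = λ·(34 - 55) - 45 ≡ 56. → (55, 56)

(55, 56)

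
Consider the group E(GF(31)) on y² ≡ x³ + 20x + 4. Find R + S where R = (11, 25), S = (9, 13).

(16, 7)

(11, 25) + (9, 13). λ = (13 - 25)/(9 - 11) ≡ 19/29 mod 31. 29⁻¹ ≡ 15 (mod 31) since 29·15 = 435 ≡ 1, so λ ≡ 6.
  x = λ² - 11 - 9 = 36 - 20 ≡ 16; y = λ·(11 - 16) - 25 ≡ 7. → (16, 7)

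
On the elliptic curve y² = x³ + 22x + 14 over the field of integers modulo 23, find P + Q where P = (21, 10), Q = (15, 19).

(18, 20)

(21, 10) + (15, 19). λ = (19 - 10)/(15 - 21) ≡ 9/17 mod 23. 17⁻¹ ≡ 19 (mod 23), so λ ≡ 10.
  x = λ² - 21 - 15 = 100 - 36 ≡ 18; y = λ·(21 - 18) - 10 ≡ 20. → (18, 20)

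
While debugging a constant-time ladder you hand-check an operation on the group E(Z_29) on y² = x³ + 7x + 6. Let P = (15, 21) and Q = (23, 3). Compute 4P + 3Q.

(15, 8)

First 4P:
Repeated addition: build up to 4P.
2P: tangent at (15, 21): λ = (3·15² + 7)/(2·21) ≡ 15/13. 13⁻¹ ≡ 9 (mod 29), so λ ≡ 15·9 ≡ 19.
  x = λ² - 15 - 15 = 361 - 30 ≡ 12; y = λ·(15 - 12) - 21 ≡ 7. → (12, 7)
3P: (12, 7) + (15, 21). λ = (21 - 7)/(15 - 12) ≡ 14/3 mod 29. 3⁻¹ ≡ 10 (mod 29), so λ ≡ 24.
  x = λ² - 12 - 15 = 576 - 27 ≡ 27; y = λ·(12 - 27) - 7 ≡ 10. → (27, 10)
4P: (27, 10) + (15, 21). λ = (21 - 10)/(15 - 27) ≡ 11/17 mod 29. 17⁻¹ ≡ 12 (mod 29) since 17·12 = 204 ≡ 1, so λ ≡ 16.
  x = λ² - 27 - 15 = 256 - 42 ≡ 11; y = λ·(27 - 11) - 10 ≡ 14. → (11, 14)
4P = (11, 14).
Next 3Q:
Repeated addition: build up to 3Q.
2Q: tangent at (23, 3): λ = (3·23² + 7)/(2·3) ≡ 28/6. 6⁻¹ ≡ 5 (mod 29), so λ ≡ 28·5 ≡ 24.
  x = λ² - 23 - 23 = 576 - 46 ≡ 8; y = λ·(23 - 8) - 3 ≡ 9. → (8, 9)
3Q: (8, 9) + (23, 3). λ = (3 - 9)/(23 - 8) ≡ 23/15 mod 29. 15⁻¹ ≡ 2 (mod 29) since 15·2 = 30 ≡ 1, so λ ≡ 17.
  x = λ² - 8 - 23 = 289 - 31 ≡ 26; y = λ·(8 - 26) - 9 ≡ 4. → (26, 4)
3Q = (26, 4).
Finally 4P + 3Q:
(11, 14) + (26, 4). λ = (4 - 14)/(26 - 11) ≡ 19/15 mod 29. 15⁻¹ ≡ 2 (mod 29) since 15·2 = 30 ≡ 1, so λ ≡ 9.
  x = λ² - 11 - 26 = 81 - 37 ≡ 15; y = λ·(11 - 15) - 14 ≡ 8. → (15, 8)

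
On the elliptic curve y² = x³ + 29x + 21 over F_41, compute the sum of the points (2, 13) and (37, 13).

(2, 13) + (37, 13). λ = (13 - 13)/(37 - 2) ≡ 0/35 mod 41. 35⁻¹ ≡ 34 (mod 41) since 35·34 = 1190 ≡ 1, so λ ≡ 0.
  x = λ² - 2 - 37 = 0 - 39 ≡ 2; y = λ·(2 - 2) - 13 ≡ 28. → (2, 28)

(2, 28)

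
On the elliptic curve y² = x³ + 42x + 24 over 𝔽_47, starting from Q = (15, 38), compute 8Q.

Repeated addition: build up to 8Q.
2Q: tangent at (15, 38): λ = (3·15² + 42)/(2·38) ≡ 12/29. 29⁻¹ ≡ 13 (mod 47), so λ ≡ 12·13 ≡ 15.
  x = λ² - 15 - 15 = 225 - 30 ≡ 7; y = λ·(15 - 7) - 38 ≡ 35. → (7, 35)
3Q: (7, 35) + (15, 38). λ = (38 - 35)/(15 - 7) ≡ 3/8 mod 47. 8⁻¹ ≡ 6 (mod 47), so λ ≡ 18.
  x = λ² - 7 - 15 = 324 - 22 ≡ 20; y = λ·(7 - 20) - 35 ≡ 13. → (20, 13)
4Q: (20, 13) + (15, 38). λ = (38 - 13)/(15 - 20) ≡ 25/42 mod 47. 42⁻¹ ≡ 28 (mod 47), so λ ≡ 42.
  x = λ² - 20 - 15 = 1764 - 35 ≡ 37; y = λ·(20 - 37) - 13 ≡ 25. → (37, 25)
5Q: (37, 25) + (15, 38). λ = (38 - 25)/(15 - 37) ≡ 13/25 mod 47. 25⁻¹ ≡ 32 (mod 47), so λ ≡ 40.
  x = λ² - 37 - 15 = 1600 - 52 ≡ 44; y = λ·(37 - 44) - 25 ≡ 24. → (44, 24)
6Q: (44, 24) + (15, 38). λ = (38 - 24)/(15 - 44) ≡ 14/18 mod 47. 18⁻¹ ≡ 34 (mod 47), so λ ≡ 6.
  x = λ² - 44 - 15 = 36 - 59 ≡ 24; y = λ·(44 - 24) - 24 ≡ 2. → (24, 2)
7Q: (24, 2) + (15, 38). λ = (38 - 2)/(15 - 24) ≡ 36/38 mod 47. 38⁻¹ ≡ 26 (mod 47) since 38·26 = 988 ≡ 1, so λ ≡ 43.
  x = λ² - 24 - 15 = 1849 - 39 ≡ 24; y = λ·(24 - 24) - 2 ≡ 45. → (24, 45)
8Q: (24, 45) + (15, 38). λ = (38 - 45)/(15 - 24) ≡ 40/38 mod 47. 38⁻¹ ≡ 26 (mod 47), so λ ≡ 6.
  x = λ² - 24 - 15 = 36 - 39 ≡ 44; y = λ·(24 - 44) - 45 ≡ 23. → (44, 23)

(44, 23)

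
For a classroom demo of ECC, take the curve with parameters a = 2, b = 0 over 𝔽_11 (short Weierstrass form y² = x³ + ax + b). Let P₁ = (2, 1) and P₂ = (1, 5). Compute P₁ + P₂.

(2, 10)

(2, 1) + (1, 5). λ = (5 - 1)/(1 - 2) ≡ 4/10 mod 11. 10⁻¹ ≡ 10 (mod 11), so λ ≡ 7.
  x = λ² - 2 - 1 = 49 - 3 ≡ 2; y = λ·(2 - 2) - 1 ≡ 10. → (2, 10)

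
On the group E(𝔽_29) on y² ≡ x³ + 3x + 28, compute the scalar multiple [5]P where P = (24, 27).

Double-and-add on 5 = (101)₂. Start with P = (24, 27) for the leading 1-bit.
double: tangent at (24, 27): λ = (3·24² + 3)/(2·27) ≡ 20/25. 25⁻¹ ≡ 7 (mod 29), so λ ≡ 20·7 ≡ 24.
  x = λ² - 24 - 24 = 576 - 48 ≡ 6; y = λ·(24 - 6) - 27 ≡ 28. → (6, 28)
double: tangent at (6, 28): λ = (3·6² + 3)/(2·28) ≡ 24/27. 27⁻¹ ≡ 14 (mod 29), so λ ≡ 24·14 ≡ 17.
  x = λ² - 6 - 6 = 289 - 12 ≡ 16; y = λ·(6 - 16) - 28 ≡ 5. → (16, 5)
add P: (16, 5) + (24, 27). λ = (27 - 5)/(24 - 16) ≡ 22/8 mod 29. 8⁻¹ ≡ 11 (mod 29), so λ ≡ 10.
  x = λ² - 16 - 24 = 100 - 40 ≡ 2; y = λ·(16 - 2) - 5 ≡ 19. → (2, 19)

(2, 19)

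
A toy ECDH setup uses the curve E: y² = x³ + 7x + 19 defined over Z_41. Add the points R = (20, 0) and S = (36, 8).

(16, 2)

(20, 0) + (36, 8). λ = (8 - 0)/(36 - 20) ≡ 8/16 mod 41. 16⁻¹ ≡ 18 (mod 41), so λ ≡ 21.
  x = λ² - 20 - 36 = 441 - 56 ≡ 16; y = λ·(20 - 16) - 0 ≡ 2. → (16, 2)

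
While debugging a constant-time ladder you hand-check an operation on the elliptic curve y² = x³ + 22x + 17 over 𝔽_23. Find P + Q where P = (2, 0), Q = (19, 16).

(2, 0) + (19, 16). λ = (16 - 0)/(19 - 2) ≡ 16/17 mod 23. 17⁻¹ ≡ 19 (mod 23), so λ ≡ 5.
  x = λ² - 2 - 19 = 25 - 21 ≡ 4; y = λ·(2 - 4) - 0 ≡ 13. → (4, 13)

(4, 13)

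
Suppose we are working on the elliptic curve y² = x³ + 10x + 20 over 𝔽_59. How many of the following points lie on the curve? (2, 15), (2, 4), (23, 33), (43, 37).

(2, 15): 15² ≡ 48, rhs ≡ 48 → on.
(2, 4): 4² ≡ 16, rhs ≡ 48 → off.
(23, 33): 33² ≡ 27, rhs ≡ 27 → on.
(43, 37): 37² ≡ 12, rhs ≡ 12 → on.

3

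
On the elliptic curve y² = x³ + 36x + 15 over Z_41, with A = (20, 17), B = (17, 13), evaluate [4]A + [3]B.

First 4A:
Double-and-add on 4 = (100)₂. Start with A = (20, 17) for the leading 1-bit.
double: tangent at (20, 17): λ = (3·20² + 36)/(2·17) ≡ 6/34. 34⁻¹ ≡ 35 (mod 41), so λ ≡ 6·35 ≡ 5.
  x = λ² - 20 - 20 = 25 - 40 ≡ 26; y = λ·(20 - 26) - 17 ≡ 35. → (26, 35)
double: tangent at (26, 35): λ = (3·26² + 36)/(2·35) ≡ 14/29. 29⁻¹ ≡ 17 (mod 41), so λ ≡ 14·17 ≡ 33.
  x = λ² - 26 - 26 = 1089 - 52 ≡ 12; y = λ·(26 - 12) - 35 ≡ 17. → (12, 17)
4A = (12, 17).
Next 3B:
Repeated addition: build up to 3B.
2B: tangent at (17, 13): λ = (3·17² + 36)/(2·13) ≡ 1/26. 26⁻¹ ≡ 30 (mod 41), so λ ≡ 1·30 ≡ 30.
  x = λ² - 17 - 17 = 900 - 34 ≡ 5; y = λ·(17 - 5) - 13 ≡ 19. → (5, 19)
3B: (5, 19) + (17, 13). λ = (13 - 19)/(17 - 5) ≡ 35/12 mod 41. 12⁻¹ ≡ 24 (mod 41) since 12·24 = 288 ≡ 1, so λ ≡ 20.
  x = λ² - 5 - 17 = 400 - 22 ≡ 9; y = λ·(5 - 9) - 19 ≡ 24. → (9, 24)
3B = (9, 24).
Finally 4A + 3B:
(12, 17) + (9, 24). λ = (24 - 17)/(9 - 12) ≡ 7/38 mod 41. 38⁻¹ ≡ 27 (mod 41) since 38·27 = 1026 ≡ 1, so λ ≡ 25.
  x = λ² - 12 - 9 = 625 - 21 ≡ 30; y = λ·(12 - 30) - 17 ≡ 25. → (30, 25)

(30, 25)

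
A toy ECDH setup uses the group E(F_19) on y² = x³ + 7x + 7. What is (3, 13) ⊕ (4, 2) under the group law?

(0, 11)

(3, 13) + (4, 2). λ = (2 - 13)/(4 - 3) ≡ 8/1 mod 19. 1⁻¹ ≡ 1 (mod 19), so λ ≡ 8.
  x = λ² - 3 - 4 = 64 - 7 ≡ 0; y = λ·(3 - 0) - 13 ≡ 11. → (0, 11)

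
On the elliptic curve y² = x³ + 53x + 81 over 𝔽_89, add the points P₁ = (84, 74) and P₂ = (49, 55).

(49, 34)

(84, 74) + (49, 55). λ = (55 - 74)/(49 - 84) ≡ 70/54 mod 89. 54⁻¹ ≡ 61 (mod 89) since 54·61 = 3294 ≡ 1, so λ ≡ 87.
  x = λ² - 84 - 49 = 7569 - 133 ≡ 49; y = λ·(84 - 49) - 74 ≡ 34. → (49, 34)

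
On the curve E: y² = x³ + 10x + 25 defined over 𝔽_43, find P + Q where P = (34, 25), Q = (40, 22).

(23, 34)

(34, 25) + (40, 22). λ = (22 - 25)/(40 - 34) ≡ 40/6 mod 43. 6⁻¹ ≡ 36 (mod 43) since 6·36 = 216 ≡ 1, so λ ≡ 21.
  x = λ² - 34 - 40 = 441 - 74 ≡ 23; y = λ·(34 - 23) - 25 ≡ 34. → (23, 34)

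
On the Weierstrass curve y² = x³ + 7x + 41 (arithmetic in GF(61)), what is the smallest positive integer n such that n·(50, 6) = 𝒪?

2P: tangent at (50, 6): λ = (3·50² + 7)/(2·6) ≡ 4/12. 12⁻¹ ≡ 56 (mod 61), so λ ≡ 4·56 ≡ 41.
  x = λ² - 50 - 50 = 1681 - 100 ≡ 56; y = λ·(50 - 56) - 6 ≡ 53. → (56, 53)
3P: (56, 53) + (50, 6). λ = (6 - 53)/(50 - 56) ≡ 14/55 mod 61. 55⁻¹ ≡ 10 (mod 61), so λ ≡ 18.
  x = λ² - 56 - 50 = 324 - 106 ≡ 35; y = λ·(56 - 35) - 53 ≡ 20. → (35, 20)
4P: (35, 20) + (50, 6). λ = (6 - 20)/(50 - 35) ≡ 47/15 mod 61. 15⁻¹ ≡ 57 (mod 61), so λ ≡ 56.
  x = λ² - 35 - 50 = 3136 - 85 ≡ 1; y = λ·(35 - 1) - 20 ≡ 54. → (1, 54)
5P: (1, 54) + (50, 6). λ = (6 - 54)/(50 - 1) ≡ 13/49 mod 61. 49⁻¹ ≡ 5 (mod 61), so λ ≡ 4.
  x = λ² - 1 - 50 = 16 - 51 ≡ 26; y = λ·(1 - 26) - 54 ≡ 29. → (26, 29)
6P: (26, 29) + (50, 6). λ = (6 - 29)/(50 - 26) ≡ 38/24 mod 61. 24⁻¹ ≡ 28 (mod 61), so λ ≡ 27.
  x = λ² - 26 - 50 = 729 - 76 ≡ 43; y = λ·(26 - 43) - 29 ≡ 0. → (43, 0)
7P: (43, 0) + (50, 6). λ = (6 - 0)/(50 - 43) ≡ 6/7 mod 61. 7⁻¹ ≡ 35 (mod 61), so λ ≡ 27.
  x = λ² - 43 - 50 = 729 - 93 ≡ 26; y = λ·(43 - 26) - 0 ≡ 32. → (26, 32)
8P: (26, 32) + (50, 6). λ = (6 - 32)/(50 - 26) ≡ 35/24 mod 61. 24⁻¹ ≡ 28 (mod 61), so λ ≡ 4.
  x = λ² - 26 - 50 = 16 - 76 ≡ 1; y = λ·(26 - 1) - 32 ≡ 7. → (1, 7)
9P: (1, 7) + (50, 6). λ = (6 - 7)/(50 - 1) ≡ 60/49 mod 61. 49⁻¹ ≡ 5 (mod 61), so λ ≡ 56.
  x = λ² - 1 - 50 = 3136 - 51 ≡ 35; y = λ·(1 - 35) - 7 ≡ 41. → (35, 41)
10P: (35, 41) + (50, 6). λ = (6 - 41)/(50 - 35) ≡ 26/15 mod 61. 15⁻¹ ≡ 57 (mod 61), so λ ≡ 18.
  x = λ² - 35 - 50 = 324 - 85 ≡ 56; y = λ·(35 - 56) - 41 ≡ 8. → (56, 8)
11P: (56, 8) + (50, 6). λ = (6 - 8)/(50 - 56) ≡ 59/55 mod 61. 55⁻¹ ≡ 10 (mod 61) since 55·10 = 550 ≡ 1, so λ ≡ 41.
  x = λ² - 56 - 50 = 1681 - 106 ≡ 50; y = λ·(56 - 50) - 8 ≡ 55. → (50, 55)
12P: (50, 55) + (50, 6): same x and y₁ ≡ -y₂, so the sum is 𝒪.
12P = 𝒪, so the order is 12.

12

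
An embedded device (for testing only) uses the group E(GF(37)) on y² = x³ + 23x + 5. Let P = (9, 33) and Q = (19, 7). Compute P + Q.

(9, 33) + (19, 7). λ = (7 - 33)/(19 - 9) ≡ 11/10 mod 37. 10⁻¹ ≡ 26 (mod 37), so λ ≡ 27.
  x = λ² - 9 - 19 = 729 - 28 ≡ 35; y = λ·(9 - 35) - 33 ≡ 5. → (35, 5)

(35, 5)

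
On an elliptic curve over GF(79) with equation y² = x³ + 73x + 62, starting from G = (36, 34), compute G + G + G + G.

Repeated addition: build up to 4G.
2G: tangent at (36, 34): λ = (3·36² + 73)/(2·34) ≡ 11/68. 68⁻¹ ≡ 43 (mod 79) since 68·43 = 2924 ≡ 1, so λ ≡ 11·43 ≡ 78.
  x = λ² - 36 - 36 = 6084 - 72 ≡ 8; y = λ·(36 - 8) - 34 ≡ 17. → (8, 17)
3G: (8, 17) + (36, 34). λ = (34 - 17)/(36 - 8) ≡ 17/28 mod 79. 28⁻¹ ≡ 48 (mod 79), so λ ≡ 26.
  x = λ² - 8 - 36 = 676 - 44 ≡ 0; y = λ·(8 - 0) - 17 ≡ 33. → (0, 33)
4G: (0, 33) + (36, 34). λ = (34 - 33)/(36 - 0) ≡ 1/36 mod 79. 36⁻¹ ≡ 11 (mod 79) since 36·11 = 396 ≡ 1, so λ ≡ 11.
  x = λ² - 0 - 36 = 121 - 36 ≡ 6; y = λ·(0 - 6) - 33 ≡ 59. → (6, 59)

(6, 59)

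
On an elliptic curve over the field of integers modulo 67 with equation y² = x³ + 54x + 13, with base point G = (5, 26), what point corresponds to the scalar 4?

Repeated addition: build up to 4G.
2G: tangent at (5, 26): λ = (3·5² + 54)/(2·26) ≡ 62/52. 52⁻¹ ≡ 58 (mod 67) since 52·58 = 3016 ≡ 1, so λ ≡ 62·58 ≡ 45.
  x = λ² - 5 - 5 = 2025 - 10 ≡ 5; y = λ·(5 - 5) - 26 ≡ 41. → (5, 41)
3G: (5, 41) + (5, 26): same x and y₁ ≡ -y₂, so the sum is O.
4G: O + (5, 26) = (5, 26) (identity).

(5, 26)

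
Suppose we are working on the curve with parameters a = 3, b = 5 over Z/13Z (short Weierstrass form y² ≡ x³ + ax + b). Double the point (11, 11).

tangent at (11, 11): λ = (3·11² + 3)/(2·11) ≡ 2/9. 9⁻¹ ≡ 3 (mod 13), so λ ≡ 2·3 ≡ 6.
  x = λ² - 11 - 11 = 36 - 22 ≡ 1; y = λ·(11 - 1) - 11 ≡ 10. → (1, 10)

(1, 10)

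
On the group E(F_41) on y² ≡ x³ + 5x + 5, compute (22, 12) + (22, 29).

The two points share x = 22 and their y-coordinates satisfy 12 + 29 ≡ 0 (mod 41), so they are inverses. Their sum is ∞.

O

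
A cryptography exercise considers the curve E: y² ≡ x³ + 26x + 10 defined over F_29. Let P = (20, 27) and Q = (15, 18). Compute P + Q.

(10, 20)

(20, 27) + (15, 18). λ = (18 - 27)/(15 - 20) ≡ 20/24 mod 29. 24⁻¹ ≡ 23 (mod 29), so λ ≡ 25.
  x = λ² - 20 - 15 = 625 - 35 ≡ 10; y = λ·(20 - 10) - 27 ≡ 20. → (10, 20)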